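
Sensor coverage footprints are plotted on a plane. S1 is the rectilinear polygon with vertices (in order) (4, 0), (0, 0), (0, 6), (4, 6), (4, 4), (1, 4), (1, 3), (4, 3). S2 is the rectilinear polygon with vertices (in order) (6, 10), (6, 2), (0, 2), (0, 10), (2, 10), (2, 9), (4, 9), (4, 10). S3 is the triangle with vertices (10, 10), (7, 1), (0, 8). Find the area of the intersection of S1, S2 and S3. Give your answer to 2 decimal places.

The intersection is the polygon with vertices (4,6), (4,4), (2,6).
By the shoelace formula its area is 2.00.

2.00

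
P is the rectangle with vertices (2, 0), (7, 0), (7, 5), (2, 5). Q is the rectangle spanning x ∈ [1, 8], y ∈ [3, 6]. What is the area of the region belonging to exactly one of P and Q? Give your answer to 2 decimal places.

26.00

|P∩Q|: x∈[2,7], y∈[3,5] → 5·2 = 10.
|P △ Q| = |P| + |Q| − 2·|P∩Q| = 25 + 21 − 20 = 26.00.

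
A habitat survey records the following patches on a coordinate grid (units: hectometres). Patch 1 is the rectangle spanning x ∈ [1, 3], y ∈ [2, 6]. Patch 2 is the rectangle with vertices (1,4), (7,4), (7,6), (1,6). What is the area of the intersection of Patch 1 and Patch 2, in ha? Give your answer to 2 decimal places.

|Patch 1∩Patch 2|: x∈[1,3], y∈[4,6] → 2·2 = 4.

4.00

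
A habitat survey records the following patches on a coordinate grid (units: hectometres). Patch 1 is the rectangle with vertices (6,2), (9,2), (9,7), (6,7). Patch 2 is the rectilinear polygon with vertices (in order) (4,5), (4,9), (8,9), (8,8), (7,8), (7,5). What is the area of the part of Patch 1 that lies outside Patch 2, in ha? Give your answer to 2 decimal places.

|Patch 1| = 15, |Patch 1∩Patch 2| = 2.
|Patch 1 ∖ Patch 2| = |Patch 1| − |Patch 1∩Patch 2| = 15 − 2 = 13.00.

13.00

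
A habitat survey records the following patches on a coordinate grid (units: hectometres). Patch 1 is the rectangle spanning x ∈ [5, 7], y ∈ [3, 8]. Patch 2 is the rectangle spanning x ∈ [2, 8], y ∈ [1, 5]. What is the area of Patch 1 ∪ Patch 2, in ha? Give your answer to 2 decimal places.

By inclusion–exclusion:
Individual areas: |Patch 1| = 10, |Patch 2| = 24.
|Patch 1∩Patch 2|: x∈[5,7], y∈[3,5] → 2·2 = 4.
|Patch 1 ∪ Patch 2| = 34 − 4 = 30.00.

30.00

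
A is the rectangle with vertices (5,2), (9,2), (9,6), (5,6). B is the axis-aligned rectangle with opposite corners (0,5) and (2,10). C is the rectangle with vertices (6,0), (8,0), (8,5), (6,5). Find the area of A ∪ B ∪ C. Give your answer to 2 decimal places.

30.00

By inclusion–exclusion:
Individual areas: |A| = 16, |B| = 10, |C| = 10.
|A∩B| = 0 (no overlap).
|A∩C|: x∈[6,8], y∈[2,5] → 2·3 = 6.
|B∩C| = 0 (no overlap).
|A∩B∩C| = 0.
|A ∪ B ∪ C| = 36 − 6 + 0 = 30.00.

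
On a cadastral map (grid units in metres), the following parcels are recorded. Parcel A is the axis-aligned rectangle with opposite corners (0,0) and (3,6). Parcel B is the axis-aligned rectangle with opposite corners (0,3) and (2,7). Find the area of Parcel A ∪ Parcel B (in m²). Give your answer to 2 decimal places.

20.00

By inclusion–exclusion:
Individual areas: |Parcel A| = 18, |Parcel B| = 8.
|Parcel A∩Parcel B|: x∈[0,2], y∈[3,6] → 2·3 = 6.
|Parcel A ∪ Parcel B| = 26 − 6 = 20.00.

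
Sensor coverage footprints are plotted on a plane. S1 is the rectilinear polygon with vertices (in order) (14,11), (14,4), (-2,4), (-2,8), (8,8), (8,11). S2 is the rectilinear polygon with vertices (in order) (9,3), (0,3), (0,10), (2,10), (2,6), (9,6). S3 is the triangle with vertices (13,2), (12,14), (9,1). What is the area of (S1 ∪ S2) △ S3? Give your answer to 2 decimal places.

90.92

|S1 ∪ S2| = 95.
|(S1 ∪ S2) ∩ S3| = 14.2917.
|(S1 ∪ S2) △ S3| = 95 + 24.5 − 28.5833 = 90.92.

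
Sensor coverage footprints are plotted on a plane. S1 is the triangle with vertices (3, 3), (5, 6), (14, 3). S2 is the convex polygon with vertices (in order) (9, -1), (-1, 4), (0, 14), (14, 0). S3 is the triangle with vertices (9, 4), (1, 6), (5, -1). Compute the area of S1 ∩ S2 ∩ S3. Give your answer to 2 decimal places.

The intersection is the polygon with vertices (3,3), (4.429,5.143), (9,4), (8.2,3).
By the shoelace formula its area is 8.31.

8.31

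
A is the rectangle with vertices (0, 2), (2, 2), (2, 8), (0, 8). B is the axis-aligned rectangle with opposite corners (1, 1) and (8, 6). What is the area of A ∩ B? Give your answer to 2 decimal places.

4.00

|A∩B|: x∈[1,2], y∈[2,6] → 1·4 = 4.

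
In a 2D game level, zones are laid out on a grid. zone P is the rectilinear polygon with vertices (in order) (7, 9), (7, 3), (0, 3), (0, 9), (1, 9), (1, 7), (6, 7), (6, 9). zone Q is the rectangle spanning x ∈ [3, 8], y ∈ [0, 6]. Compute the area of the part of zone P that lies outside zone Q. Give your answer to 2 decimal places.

|zone P| = 32, |zone P∩zone Q| = 12.
|zone P ∖ zone Q| = |zone P| − |zone P∩zone Q| = 32 − 12 = 20.00.

20.00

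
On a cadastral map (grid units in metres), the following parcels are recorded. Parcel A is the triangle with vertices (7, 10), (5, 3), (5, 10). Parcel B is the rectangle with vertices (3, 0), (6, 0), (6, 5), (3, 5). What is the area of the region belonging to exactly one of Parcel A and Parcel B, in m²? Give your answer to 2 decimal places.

20.86

|Parcel A| = 7, |Parcel B| = 15, |Parcel A∩Parcel B| = 0.5714.
|Parcel A △ Parcel B| = |Parcel A| + |Parcel B| − 2·|Parcel A∩Parcel B| = 7 + 15 − 1.1429 = 20.86.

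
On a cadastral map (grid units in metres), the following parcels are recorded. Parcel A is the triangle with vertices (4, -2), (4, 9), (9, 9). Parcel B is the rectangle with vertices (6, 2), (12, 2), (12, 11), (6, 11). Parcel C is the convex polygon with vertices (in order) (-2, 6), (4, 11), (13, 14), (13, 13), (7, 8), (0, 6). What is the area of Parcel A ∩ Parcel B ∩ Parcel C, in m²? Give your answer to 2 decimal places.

1.74

The intersection is the polygon with vertices (6,9), (8.2,9), (7,8), (6,7.714).
By the shoelace formula its area is 1.74.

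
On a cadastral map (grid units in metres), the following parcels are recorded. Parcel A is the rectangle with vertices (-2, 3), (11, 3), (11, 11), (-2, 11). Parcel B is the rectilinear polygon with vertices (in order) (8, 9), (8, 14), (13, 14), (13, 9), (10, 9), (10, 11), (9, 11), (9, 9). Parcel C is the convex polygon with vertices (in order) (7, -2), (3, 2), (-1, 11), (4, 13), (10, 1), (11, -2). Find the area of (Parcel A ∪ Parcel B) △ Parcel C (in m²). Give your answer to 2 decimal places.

106.94

|Parcel A ∪ Parcel B| = 123.
|(Parcel A ∪ Parcel B) ∩ Parcel C| = 49.7778.
|(Parcel A ∪ Parcel B) △ Parcel C| = 123 + 83.5 − 99.5556 = 106.94.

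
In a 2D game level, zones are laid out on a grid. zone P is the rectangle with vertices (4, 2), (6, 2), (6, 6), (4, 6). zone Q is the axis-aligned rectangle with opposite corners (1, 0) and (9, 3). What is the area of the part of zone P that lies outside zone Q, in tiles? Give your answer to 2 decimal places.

6.00

|zone P∩zone Q|: x∈[4,6], y∈[2,3] → 2·1 = 2.
|zone P| = 8.
|zone P ∖ zone Q| = |zone P| − |zone P∩zone Q| = 8 − 2 = 6.00.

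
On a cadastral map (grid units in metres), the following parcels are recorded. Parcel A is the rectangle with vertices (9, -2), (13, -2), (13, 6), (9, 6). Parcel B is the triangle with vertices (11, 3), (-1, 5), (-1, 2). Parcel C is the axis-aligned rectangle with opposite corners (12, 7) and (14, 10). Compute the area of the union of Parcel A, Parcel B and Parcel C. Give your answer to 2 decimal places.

55.50

By inclusion–exclusion:
Individual areas: |Parcel A| = 32, |Parcel B| = 18, |Parcel C| = 6.
|Parcel A∩Parcel B| = 0.5.
|Parcel A∩Parcel C| = 0 (no overlap).
|Parcel B∩Parcel C| = 0.
|Parcel A∩Parcel B∩Parcel C| = 0.
|Parcel A ∪ Parcel B ∪ Parcel C| = 56 − 0.5 + 0 = 55.50.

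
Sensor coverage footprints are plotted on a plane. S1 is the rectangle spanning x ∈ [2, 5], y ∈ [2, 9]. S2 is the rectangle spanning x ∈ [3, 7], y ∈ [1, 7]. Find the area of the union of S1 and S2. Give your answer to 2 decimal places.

35.00

By inclusion–exclusion:
Individual areas: |S1| = 21, |S2| = 24.
|S1∩S2|: x∈[3,5], y∈[2,7] → 2·5 = 10.
|S1 ∪ S2| = 45 − 10 = 35.00.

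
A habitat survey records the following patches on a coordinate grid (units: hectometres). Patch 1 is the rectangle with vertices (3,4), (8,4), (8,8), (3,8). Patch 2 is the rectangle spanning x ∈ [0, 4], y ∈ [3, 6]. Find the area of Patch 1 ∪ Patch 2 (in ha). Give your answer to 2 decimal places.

By inclusion–exclusion:
Individual areas: |Patch 1| = 20, |Patch 2| = 12.
|Patch 1∩Patch 2|: x∈[3,4], y∈[4,6] → 1·2 = 2.
|Patch 1 ∪ Patch 2| = 32 − 2 = 30.00.

30.00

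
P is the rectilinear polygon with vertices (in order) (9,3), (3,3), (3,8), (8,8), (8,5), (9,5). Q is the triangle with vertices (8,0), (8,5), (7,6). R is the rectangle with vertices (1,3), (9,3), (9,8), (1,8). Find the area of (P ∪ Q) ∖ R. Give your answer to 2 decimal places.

|P ∪ Q| = 27.75.
|(P ∪ Q) ∩ R| = 27.
|(P ∪ Q) ∖ R| = 27.75 − 27 = 0.75.

0.75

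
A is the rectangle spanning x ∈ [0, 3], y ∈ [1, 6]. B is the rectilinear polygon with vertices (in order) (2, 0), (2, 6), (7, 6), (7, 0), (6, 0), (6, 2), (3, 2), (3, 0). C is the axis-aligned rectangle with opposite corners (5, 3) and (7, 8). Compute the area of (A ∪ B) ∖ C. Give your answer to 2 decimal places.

|A ∪ B| = 34.
|(A ∪ B) ∩ C| = 6.
|(A ∪ B) ∖ C| = 34 − 6 = 28.00.

28.00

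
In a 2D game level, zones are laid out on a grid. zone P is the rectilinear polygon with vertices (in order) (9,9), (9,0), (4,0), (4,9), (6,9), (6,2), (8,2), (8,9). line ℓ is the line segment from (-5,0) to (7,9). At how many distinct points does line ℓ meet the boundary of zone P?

2

The segment meets the boundary at (6,8.25), (4,6.75).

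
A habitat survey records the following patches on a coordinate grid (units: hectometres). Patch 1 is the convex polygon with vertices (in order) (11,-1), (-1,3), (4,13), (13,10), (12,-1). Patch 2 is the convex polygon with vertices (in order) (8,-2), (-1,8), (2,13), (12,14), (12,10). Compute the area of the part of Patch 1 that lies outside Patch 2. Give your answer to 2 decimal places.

36.82

|Patch 1| = 128, |Patch 1∩Patch 2| = 91.1798.
|Patch 1 ∖ Patch 2| = |Patch 1| − |Patch 1∩Patch 2| = 128 − 91.1798 = 36.82.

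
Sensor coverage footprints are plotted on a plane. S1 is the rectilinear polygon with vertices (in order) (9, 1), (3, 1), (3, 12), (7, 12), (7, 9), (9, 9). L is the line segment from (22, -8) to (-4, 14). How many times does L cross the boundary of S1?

2

The segment meets the boundary at (3,8.077), (9,3).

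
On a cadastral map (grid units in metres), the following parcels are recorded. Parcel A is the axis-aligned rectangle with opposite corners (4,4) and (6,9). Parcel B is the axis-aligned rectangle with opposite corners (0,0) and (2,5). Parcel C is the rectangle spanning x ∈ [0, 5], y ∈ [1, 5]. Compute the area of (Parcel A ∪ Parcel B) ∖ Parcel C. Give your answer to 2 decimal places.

|Parcel A ∪ Parcel B| = 20.
|(Parcel A ∪ Parcel B) ∩ Parcel C| = 9.
|(Parcel A ∪ Parcel B) ∖ Parcel C| = 20 − 9 = 11.00.

11.00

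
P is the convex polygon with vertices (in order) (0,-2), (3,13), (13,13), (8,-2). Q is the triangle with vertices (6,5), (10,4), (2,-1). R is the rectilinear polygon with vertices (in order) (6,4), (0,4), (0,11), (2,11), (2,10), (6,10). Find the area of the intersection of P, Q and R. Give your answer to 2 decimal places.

0.33

The intersection is the polygon with vertices (6,5), (6,4), (5.333,4).
By the shoelace formula its area is 0.33.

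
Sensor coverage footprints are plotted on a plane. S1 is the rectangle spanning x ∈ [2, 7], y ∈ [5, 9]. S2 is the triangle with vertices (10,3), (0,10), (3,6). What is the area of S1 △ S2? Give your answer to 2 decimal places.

|S1| = 20, |S2| = 9.5, |S1∩S2| = 6.4167.
|S1 △ S2| = |S1| + |S2| − 2·|S1∩S2| = 20 + 9.5 − 12.8333 = 16.67.

16.67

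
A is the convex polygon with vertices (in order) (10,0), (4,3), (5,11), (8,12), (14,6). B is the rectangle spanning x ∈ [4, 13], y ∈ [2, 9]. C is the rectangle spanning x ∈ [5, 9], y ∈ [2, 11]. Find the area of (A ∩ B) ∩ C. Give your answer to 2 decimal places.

27.75

The region (A ∩ B) ∩ C is the polygon with vertices (9,9), (9,2), (6,2), (5,2.5), (5,9).
By the shoelace formula its area is 27.75.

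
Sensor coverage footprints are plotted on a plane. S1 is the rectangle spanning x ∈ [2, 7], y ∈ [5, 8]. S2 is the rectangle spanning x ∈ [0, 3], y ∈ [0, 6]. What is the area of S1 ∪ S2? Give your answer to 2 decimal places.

By inclusion–exclusion:
Individual areas: |S1| = 15, |S2| = 18.
|S1∩S2|: x∈[2,3], y∈[5,6] → 1·1 = 1.
|S1 ∪ S2| = 33 − 1 = 32.00.

32.00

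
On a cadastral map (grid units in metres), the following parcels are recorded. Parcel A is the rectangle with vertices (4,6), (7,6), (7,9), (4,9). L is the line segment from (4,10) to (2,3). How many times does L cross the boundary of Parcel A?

The segment lies entirely outside Parcel A and never meets its boundary.

0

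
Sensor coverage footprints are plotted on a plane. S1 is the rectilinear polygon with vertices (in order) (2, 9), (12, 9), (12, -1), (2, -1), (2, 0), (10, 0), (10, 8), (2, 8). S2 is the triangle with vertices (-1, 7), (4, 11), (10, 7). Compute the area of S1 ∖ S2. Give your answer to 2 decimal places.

30.25

|S1| = 36, |S1∩S2| = 5.75.
|S1 ∖ S2| = |S1| − |S1∩S2| = 36 − 5.75 = 30.25.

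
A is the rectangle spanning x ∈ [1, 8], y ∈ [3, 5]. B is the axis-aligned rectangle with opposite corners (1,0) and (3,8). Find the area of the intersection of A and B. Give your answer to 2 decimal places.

4.00

|A∩B|: x∈[1,3], y∈[3,5] → 2·2 = 4.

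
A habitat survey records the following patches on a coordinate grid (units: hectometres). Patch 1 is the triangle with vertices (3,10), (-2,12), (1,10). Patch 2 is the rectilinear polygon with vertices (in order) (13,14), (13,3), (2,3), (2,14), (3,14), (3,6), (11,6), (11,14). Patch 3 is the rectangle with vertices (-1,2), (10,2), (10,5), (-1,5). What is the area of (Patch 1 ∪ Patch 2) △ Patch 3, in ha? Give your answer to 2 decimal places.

59.80

|Patch 1 ∪ Patch 2| = 58.8.
|(Patch 1 ∪ Patch 2) ∩ Patch 3| = 16.
|(Patch 1 ∪ Patch 2) △ Patch 3| = 58.8 + 33 − 32 = 59.80.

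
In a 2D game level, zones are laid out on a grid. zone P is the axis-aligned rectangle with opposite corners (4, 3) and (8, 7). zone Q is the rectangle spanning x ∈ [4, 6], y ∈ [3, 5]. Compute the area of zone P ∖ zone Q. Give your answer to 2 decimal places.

12.00

|zone P∩zone Q|: x∈[4,6], y∈[3,5] → 2·2 = 4.
|zone P| = 16.
|zone P ∖ zone Q| = |zone P| − |zone P∩zone Q| = 16 − 4 = 12.00.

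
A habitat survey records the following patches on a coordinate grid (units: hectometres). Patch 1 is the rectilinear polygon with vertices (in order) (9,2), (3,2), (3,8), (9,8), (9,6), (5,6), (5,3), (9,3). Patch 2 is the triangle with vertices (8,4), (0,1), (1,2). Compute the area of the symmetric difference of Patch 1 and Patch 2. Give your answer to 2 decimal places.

|Patch 1| = 24, |Patch 2| = 2.5, |Patch 1∩Patch 2| = 0.7351.
|Patch 1 △ Patch 2| = |Patch 1| + |Patch 2| − 2·|Patch 1∩Patch 2| = 24 + 2.5 − 1.4702 = 25.03.

25.03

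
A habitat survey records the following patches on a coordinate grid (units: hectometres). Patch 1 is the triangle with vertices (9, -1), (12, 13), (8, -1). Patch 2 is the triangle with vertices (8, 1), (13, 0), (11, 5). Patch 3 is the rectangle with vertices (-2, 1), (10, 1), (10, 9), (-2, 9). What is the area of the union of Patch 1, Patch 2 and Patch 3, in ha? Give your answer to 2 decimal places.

108.86

By inclusion–exclusion:
Individual areas: |Patch 1| = 7, |Patch 2| = 11.5, |Patch 3| = 96.
|Patch 1∩Patch 2| = 1.7179.
|Patch 1∩Patch 3| = 2.8095.
|Patch 2∩Patch 3| = 2.6667.
|Patch 1∩Patch 2∩Patch 3| = 1.5531.
|Patch 1 ∪ Patch 2 ∪ Patch 3| = 114.5 − 7.1941 + 1.5531 = 108.86.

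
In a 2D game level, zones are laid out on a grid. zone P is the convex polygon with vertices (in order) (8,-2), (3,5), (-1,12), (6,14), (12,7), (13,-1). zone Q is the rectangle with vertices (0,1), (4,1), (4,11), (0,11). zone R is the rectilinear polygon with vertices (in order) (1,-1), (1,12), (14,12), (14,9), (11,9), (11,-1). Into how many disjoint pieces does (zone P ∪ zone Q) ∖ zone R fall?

2

(zone P ∪ zone Q) ∖ zone R splits into 2 disjoint pieces (area 20.5893, area 15.4405).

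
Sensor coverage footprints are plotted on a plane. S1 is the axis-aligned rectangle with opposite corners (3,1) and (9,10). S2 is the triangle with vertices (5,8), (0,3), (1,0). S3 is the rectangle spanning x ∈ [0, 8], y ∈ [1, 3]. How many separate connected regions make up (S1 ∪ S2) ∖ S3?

2

(S1 ∪ S2) ∖ S3 splits into 2 disjoint pieces (area 48.25, area 0.4167).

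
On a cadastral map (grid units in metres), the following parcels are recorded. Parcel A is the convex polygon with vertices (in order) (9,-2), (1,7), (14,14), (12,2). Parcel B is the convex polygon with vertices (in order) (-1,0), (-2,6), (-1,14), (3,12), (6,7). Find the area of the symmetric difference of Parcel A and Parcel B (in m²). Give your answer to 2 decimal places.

|Parcel A| = 100.5, |Parcel B| = 63, |Parcel A∩Parcel B| = 11.7049.
|Parcel A △ Parcel B| = |Parcel A| + |Parcel B| − 2·|Parcel A∩Parcel B| = 100.5 + 63 − 23.4097 = 140.09.

140.09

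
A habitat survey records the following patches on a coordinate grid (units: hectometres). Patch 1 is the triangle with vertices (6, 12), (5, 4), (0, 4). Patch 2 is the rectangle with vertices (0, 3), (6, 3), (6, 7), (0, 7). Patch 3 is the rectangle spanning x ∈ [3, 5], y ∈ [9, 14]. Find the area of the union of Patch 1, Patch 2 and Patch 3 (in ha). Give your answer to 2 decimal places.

By inclusion–exclusion:
Individual areas: |Patch 1| = 20, |Patch 2| = 24, |Patch 3| = 10.
|Patch 1∩Patch 2| = 12.1875.
|Patch 1∩Patch 3| = 1.0417.
|Patch 2∩Patch 3| = 0 (no overlap).
|Patch 1∩Patch 2∩Patch 3| = 0.
|Patch 1 ∪ Patch 2 ∪ Patch 3| = 54 − 13.2292 + 0 = 40.77.

40.77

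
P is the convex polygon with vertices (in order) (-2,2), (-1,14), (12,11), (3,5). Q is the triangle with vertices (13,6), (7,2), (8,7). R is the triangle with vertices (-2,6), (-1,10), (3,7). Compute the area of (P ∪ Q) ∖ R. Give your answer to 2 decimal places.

|P ∪ Q| = 94.
|(P ∪ Q) ∩ R| = 9.178.
|(P ∪ Q) ∖ R| = 94 − 9.178 = 84.82.

84.82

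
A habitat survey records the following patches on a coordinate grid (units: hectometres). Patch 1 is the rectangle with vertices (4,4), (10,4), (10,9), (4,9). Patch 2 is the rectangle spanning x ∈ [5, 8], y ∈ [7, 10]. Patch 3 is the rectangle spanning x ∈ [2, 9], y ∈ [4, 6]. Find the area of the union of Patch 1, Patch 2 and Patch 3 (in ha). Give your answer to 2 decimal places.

By inclusion–exclusion:
Individual areas: |Patch 1| = 30, |Patch 2| = 9, |Patch 3| = 14.
|Patch 1∩Patch 2|: x∈[5,8], y∈[7,9] → 3·2 = 6.
|Patch 1∩Patch 3|: x∈[4,9], y∈[4,6] → 5·2 = 10.
|Patch 2∩Patch 3| = 0 (no overlap).
|Patch 1∩Patch 2∩Patch 3| = 0.
|Patch 1 ∪ Patch 2 ∪ Patch 3| = 53 − 16 + 0 = 37.00.

37.00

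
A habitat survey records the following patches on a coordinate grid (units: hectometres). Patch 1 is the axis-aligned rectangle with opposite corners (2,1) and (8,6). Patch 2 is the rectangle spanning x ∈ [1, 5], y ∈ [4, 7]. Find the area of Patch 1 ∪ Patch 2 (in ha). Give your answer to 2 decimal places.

36.00

By inclusion–exclusion:
Individual areas: |Patch 1| = 30, |Patch 2| = 12.
|Patch 1∩Patch 2|: x∈[2,5], y∈[4,6] → 3·2 = 6.
|Patch 1 ∪ Patch 2| = 42 − 6 = 36.00.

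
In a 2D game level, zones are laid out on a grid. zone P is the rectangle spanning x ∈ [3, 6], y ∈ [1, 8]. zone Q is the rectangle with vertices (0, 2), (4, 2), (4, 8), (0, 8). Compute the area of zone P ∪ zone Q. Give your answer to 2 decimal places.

39.00

By inclusion–exclusion:
Individual areas: |zone P| = 21, |zone Q| = 24.
|zone P∩zone Q|: x∈[3,4], y∈[2,8] → 1·6 = 6.
|zone P ∪ zone Q| = 45 − 6 = 39.00.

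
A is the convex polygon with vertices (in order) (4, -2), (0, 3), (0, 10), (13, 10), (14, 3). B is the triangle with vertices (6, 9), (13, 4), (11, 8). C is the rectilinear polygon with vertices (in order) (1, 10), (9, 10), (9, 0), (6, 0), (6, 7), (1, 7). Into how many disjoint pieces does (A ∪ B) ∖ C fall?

2

(A ∪ B) ∖ C splits into 2 disjoint pieces (area 47, area 37.75).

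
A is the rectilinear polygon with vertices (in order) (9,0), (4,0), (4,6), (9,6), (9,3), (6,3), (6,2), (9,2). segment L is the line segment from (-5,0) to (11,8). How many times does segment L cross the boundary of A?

2

The segment meets the boundary at (7,6), (4,4.5).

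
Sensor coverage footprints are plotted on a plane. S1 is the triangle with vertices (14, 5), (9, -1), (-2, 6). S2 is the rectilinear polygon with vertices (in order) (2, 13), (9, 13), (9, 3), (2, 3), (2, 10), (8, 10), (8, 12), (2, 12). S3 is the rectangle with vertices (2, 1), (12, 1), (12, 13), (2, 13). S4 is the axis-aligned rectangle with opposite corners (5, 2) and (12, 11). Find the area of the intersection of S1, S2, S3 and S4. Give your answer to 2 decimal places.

The intersection is the polygon with vertices (9,5.312), (9,3), (5,3), (5,5.562).
By the shoelace formula its area is 9.75.

9.75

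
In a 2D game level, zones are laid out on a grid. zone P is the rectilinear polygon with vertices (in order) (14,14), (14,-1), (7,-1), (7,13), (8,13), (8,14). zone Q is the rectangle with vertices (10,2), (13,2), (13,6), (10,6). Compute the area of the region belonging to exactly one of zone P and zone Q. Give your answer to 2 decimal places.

|zone P| = 104, |zone Q| = 12, |zone P∩zone Q| = 12.
|zone P △ zone Q| = |zone P| + |zone Q| − 2·|zone P∩zone Q| = 104 + 12 − 24 = 92.00.

92.00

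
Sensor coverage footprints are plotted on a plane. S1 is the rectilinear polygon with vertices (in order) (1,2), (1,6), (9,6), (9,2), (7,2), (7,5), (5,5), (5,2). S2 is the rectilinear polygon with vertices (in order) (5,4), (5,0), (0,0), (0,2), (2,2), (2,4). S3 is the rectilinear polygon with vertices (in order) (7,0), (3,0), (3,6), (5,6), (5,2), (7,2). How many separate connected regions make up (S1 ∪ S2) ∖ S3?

(S1 ∪ S2) ∖ S3 splits into 2 disjoint pieces (area 14, area 10).

2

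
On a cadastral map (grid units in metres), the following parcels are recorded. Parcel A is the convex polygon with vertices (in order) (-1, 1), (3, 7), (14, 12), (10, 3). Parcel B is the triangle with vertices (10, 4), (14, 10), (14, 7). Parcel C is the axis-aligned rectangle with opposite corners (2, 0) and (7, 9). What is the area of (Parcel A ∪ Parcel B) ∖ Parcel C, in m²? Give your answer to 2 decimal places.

46.28

|Parcel A ∪ Parcel B| = 74.1667.
|(Parcel A ∪ Parcel B) ∩ Parcel C| = 27.8864.
|(Parcel A ∪ Parcel B) ∖ Parcel C| = 74.1667 − 27.8864 = 46.28.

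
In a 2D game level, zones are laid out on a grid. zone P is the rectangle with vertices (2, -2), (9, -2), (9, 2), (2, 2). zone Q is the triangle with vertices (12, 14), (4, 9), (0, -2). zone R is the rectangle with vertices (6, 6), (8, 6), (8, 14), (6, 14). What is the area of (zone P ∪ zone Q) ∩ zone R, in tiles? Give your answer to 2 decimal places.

The region (zone P ∪ zone Q) ∩ zone R is the polygon with vertices (8,11.5), (8,8.667), (6,6), (6,10.25).
By the shoelace formula its area is 7.08.

7.08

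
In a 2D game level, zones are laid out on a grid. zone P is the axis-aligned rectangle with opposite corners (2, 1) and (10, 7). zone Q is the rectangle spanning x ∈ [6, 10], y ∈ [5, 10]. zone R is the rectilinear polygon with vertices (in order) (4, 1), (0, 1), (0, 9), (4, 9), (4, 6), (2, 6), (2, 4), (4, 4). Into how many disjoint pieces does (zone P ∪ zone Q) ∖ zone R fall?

(zone P ∪ zone Q) ∖ zone R is a single connected region.

1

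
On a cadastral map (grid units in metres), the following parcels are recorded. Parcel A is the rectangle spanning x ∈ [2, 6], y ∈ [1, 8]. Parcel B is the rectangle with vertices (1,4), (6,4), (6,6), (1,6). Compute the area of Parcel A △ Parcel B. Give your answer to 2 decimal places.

|Parcel A∩Parcel B|: x∈[2,6], y∈[4,6] → 4·2 = 8.
|Parcel A △ Parcel B| = |Parcel A| + |Parcel B| − 2·|Parcel A∩Parcel B| = 28 + 10 − 16 = 22.00.

22.00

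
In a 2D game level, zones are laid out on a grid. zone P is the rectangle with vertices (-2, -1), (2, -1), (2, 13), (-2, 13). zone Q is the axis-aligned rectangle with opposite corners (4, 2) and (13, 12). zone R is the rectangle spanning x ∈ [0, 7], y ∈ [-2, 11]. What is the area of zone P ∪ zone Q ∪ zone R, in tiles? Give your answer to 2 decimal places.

By inclusion–exclusion:
Individual areas: |zone P| = 56, |zone Q| = 90, |zone R| = 91.
|zone P∩zone Q| = 0 (no overlap).
|zone P∩zone R|: x∈[0,2], y∈[-1,11] → 2·12 = 24.
|zone Q∩zone R|: x∈[4,7], y∈[2,11] → 3·9 = 27.
|zone P∩zone Q∩zone R| = 0.
|zone P ∪ zone Q ∪ zone R| = 237 − 51 + 0 = 186.00.

186.00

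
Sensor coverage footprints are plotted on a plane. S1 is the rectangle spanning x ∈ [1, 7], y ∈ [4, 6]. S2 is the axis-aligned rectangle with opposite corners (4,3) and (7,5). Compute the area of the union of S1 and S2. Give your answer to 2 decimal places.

15.00

By inclusion–exclusion:
Individual areas: |S1| = 12, |S2| = 6.
|S1∩S2|: x∈[4,7], y∈[4,5] → 3·1 = 3.
|S1 ∪ S2| = 18 − 3 = 15.00.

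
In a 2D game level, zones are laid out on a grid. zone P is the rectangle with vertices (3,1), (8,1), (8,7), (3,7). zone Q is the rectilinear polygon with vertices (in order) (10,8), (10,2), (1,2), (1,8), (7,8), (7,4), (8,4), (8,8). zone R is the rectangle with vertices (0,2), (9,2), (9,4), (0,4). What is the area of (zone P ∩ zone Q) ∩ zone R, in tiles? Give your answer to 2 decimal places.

10.00

The region (zone P ∩ zone Q) ∩ zone R is the polygon with vertices (3,2), (3,4), (7,4), (8,4), (8,2).
By the shoelace formula its area is 10.00.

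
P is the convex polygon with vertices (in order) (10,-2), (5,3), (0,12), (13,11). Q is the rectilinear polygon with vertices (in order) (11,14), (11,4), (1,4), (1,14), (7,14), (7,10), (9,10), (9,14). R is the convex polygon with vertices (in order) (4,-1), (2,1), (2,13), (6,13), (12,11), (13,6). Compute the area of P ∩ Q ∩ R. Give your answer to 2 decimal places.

59.23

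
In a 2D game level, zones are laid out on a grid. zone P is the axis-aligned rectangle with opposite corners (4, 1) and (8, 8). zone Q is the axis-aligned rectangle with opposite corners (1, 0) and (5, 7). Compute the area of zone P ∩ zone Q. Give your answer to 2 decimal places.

|zone P∩zone Q|: x∈[4,5], y∈[1,7] → 1·6 = 6.

6.00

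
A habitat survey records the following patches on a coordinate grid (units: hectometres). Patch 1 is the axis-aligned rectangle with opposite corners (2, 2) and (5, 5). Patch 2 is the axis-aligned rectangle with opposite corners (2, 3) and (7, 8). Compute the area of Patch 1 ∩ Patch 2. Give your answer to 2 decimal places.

6.00

|Patch 1∩Patch 2|: x∈[2,5], y∈[3,5] → 3·2 = 6.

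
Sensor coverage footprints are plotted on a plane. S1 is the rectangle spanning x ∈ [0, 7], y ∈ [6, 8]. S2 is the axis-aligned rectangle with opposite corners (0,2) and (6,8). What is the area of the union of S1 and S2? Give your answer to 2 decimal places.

38.00

By inclusion–exclusion:
Individual areas: |S1| = 14, |S2| = 36.
|S1∩S2|: x∈[0,6], y∈[6,8] → 6·2 = 12.
|S1 ∪ S2| = 50 − 12 = 38.00.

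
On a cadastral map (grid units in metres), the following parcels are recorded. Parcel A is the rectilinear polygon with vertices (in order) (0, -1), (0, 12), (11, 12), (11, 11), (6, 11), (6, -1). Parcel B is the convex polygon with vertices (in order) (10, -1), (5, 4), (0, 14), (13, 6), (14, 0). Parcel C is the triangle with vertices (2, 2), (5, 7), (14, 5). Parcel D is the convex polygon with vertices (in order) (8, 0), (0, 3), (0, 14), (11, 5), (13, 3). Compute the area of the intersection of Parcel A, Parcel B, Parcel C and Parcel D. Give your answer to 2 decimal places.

The intersection is the polygon with vertices (5,4), (4.182,5.636), (5,7), (6,6.778), (6,3).
By the shoelace formula its area is 4.62.

4.62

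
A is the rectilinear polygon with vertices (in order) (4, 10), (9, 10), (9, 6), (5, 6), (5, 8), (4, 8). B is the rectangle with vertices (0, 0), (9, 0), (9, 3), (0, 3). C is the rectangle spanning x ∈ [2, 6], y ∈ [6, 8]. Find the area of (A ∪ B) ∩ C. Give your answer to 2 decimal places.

2.00

|A ∪ B| = 45.
|(A ∪ B) ∩ C| = 2.00.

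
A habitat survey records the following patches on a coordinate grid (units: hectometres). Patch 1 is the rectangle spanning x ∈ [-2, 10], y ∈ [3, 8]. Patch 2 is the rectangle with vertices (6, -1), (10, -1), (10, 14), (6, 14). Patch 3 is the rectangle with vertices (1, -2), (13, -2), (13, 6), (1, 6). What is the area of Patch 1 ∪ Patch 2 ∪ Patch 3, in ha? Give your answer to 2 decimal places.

153.00

By inclusion–exclusion:
Individual areas: |Patch 1| = 60, |Patch 2| = 60, |Patch 3| = 96.
|Patch 1∩Patch 2|: x∈[6,10], y∈[3,8] → 4·5 = 20.
|Patch 1∩Patch 3|: x∈[1,10], y∈[3,6] → 9·3 = 27.
|Patch 2∩Patch 3|: x∈[6,10], y∈[-1,6] → 4·7 = 28.
|Patch 1∩Patch 2∩Patch 3| = 12.
|Patch 1 ∪ Patch 2 ∪ Patch 3| = 216 − 75 + 12 = 153.00.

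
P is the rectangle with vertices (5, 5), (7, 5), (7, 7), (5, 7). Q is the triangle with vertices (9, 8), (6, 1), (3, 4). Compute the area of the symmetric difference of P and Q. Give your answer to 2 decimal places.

|P| = 4, |Q| = 15, |P∩Q| = 2.
|P △ Q| = |P| + |Q| − 2·|P∩Q| = 4 + 15 − 4 = 15.00.

15.00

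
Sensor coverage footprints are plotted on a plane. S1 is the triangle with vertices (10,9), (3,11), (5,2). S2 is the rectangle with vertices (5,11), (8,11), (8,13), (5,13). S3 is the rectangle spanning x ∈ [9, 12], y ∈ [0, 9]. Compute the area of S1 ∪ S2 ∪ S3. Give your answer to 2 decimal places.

By inclusion–exclusion:
Individual areas: |S1| = 29.5, |S2| = 6, |S3| = 27.
|S1∩S2| = 0.
|S1∩S3| = 0.7.
|S2∩S3| = 0 (no overlap).
|S1∩S2∩S3| = 0.
|S1 ∪ S2 ∪ S3| = 62.5 − 0.7 + 0 = 61.80.

61.80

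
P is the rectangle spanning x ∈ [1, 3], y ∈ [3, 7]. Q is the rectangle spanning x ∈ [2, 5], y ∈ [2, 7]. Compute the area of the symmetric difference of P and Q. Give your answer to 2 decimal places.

15.00

|P∩Q|: x∈[2,3], y∈[3,7] → 1·4 = 4.
|P △ Q| = |P| + |Q| − 2·|P∩Q| = 8 + 15 − 8 = 15.00.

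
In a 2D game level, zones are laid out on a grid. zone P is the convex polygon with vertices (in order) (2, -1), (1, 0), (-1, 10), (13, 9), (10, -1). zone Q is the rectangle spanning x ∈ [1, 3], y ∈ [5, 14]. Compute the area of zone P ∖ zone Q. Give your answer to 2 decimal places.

|zone P| = 119.5, |zone P∩zone Q| = 9.5714.
|zone P ∖ zone Q| = |zone P| − |zone P∩zone Q| = 119.5 − 9.5714 = 109.93.

109.93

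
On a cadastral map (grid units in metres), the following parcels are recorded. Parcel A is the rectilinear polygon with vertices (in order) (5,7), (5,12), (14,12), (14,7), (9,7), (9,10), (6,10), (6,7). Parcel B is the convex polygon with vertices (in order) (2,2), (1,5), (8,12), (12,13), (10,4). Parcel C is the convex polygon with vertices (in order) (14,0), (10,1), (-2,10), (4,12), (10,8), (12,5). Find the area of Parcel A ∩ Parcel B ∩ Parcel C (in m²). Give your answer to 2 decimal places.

4.37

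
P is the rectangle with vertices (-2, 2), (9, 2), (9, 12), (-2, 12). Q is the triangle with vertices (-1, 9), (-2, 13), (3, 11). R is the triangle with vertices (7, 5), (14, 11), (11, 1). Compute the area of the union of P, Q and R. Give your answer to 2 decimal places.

By inclusion–exclusion:
Individual areas: |P| = 110, |Q| = 9, |R| = 26.
|P∩Q| = 7.875.
|P∩R| = 3.7143.
|Q∩R| = 0.
|P∩Q∩R| = 0.
|P ∪ Q ∪ R| = 145 − 11.5893 + 0 = 133.41.

133.41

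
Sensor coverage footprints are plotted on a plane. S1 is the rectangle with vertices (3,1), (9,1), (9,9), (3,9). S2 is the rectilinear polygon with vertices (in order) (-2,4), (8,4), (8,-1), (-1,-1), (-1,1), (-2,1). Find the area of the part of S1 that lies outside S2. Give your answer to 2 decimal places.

33.00

|S1| = 48, |S1∩S2| = 15.
|S1 ∖ S2| = |S1| − |S1∩S2| = 48 − 15 = 33.00.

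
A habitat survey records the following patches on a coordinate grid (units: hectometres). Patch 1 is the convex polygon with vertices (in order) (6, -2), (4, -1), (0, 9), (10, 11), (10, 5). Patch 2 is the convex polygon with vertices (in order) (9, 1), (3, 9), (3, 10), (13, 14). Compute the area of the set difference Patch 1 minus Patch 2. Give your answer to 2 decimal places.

43.85

|Patch 1| = 81, |Patch 1∩Patch 2| = 37.1541.
|Patch 1 ∖ Patch 2| = |Patch 1| − |Patch 1∩Patch 2| = 81 − 37.1541 = 43.85.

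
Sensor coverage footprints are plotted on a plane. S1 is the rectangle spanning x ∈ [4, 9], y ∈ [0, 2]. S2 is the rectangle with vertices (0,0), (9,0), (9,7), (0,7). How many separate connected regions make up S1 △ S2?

S1 △ S2 is a single connected region.

1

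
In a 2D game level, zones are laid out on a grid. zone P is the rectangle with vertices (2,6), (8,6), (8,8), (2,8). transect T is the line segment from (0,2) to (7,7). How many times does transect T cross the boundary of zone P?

1

The segment meets the boundary at (5.6,6).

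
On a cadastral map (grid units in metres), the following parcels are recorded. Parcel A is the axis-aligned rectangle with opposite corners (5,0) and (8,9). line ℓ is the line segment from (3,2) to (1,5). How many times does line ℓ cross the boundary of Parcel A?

0

The segment lies entirely outside Parcel A and never meets its boundary.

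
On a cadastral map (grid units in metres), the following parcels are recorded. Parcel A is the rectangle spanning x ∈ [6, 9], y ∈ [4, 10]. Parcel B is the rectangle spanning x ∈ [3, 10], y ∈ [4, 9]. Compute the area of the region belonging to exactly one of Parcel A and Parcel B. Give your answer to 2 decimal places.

23.00

|Parcel A∩Parcel B|: x∈[6,9], y∈[4,9] → 3·5 = 15.
|Parcel A △ Parcel B| = |Parcel A| + |Parcel B| − 2·|Parcel A∩Parcel B| = 18 + 35 − 30 = 23.00.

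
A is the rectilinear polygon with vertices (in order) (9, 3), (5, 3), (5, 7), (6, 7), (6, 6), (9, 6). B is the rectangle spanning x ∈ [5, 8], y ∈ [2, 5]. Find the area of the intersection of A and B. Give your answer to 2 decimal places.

The intersection is the polygon with vertices (5,3), (5,5), (8,5), (8,3).
By the shoelace formula its area is 6.00.

6.00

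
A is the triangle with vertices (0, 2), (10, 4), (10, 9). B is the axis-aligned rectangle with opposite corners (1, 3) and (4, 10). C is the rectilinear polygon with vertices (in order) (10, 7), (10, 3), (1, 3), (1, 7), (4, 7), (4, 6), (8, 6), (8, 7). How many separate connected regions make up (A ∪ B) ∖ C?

(A ∪ B) ∖ C splits into 3 disjoint pieces (area 4.4286, area 1.7857, area 9).

3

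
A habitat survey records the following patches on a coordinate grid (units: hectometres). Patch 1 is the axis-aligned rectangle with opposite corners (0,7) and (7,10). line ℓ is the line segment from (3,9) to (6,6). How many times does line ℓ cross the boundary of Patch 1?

1

The segment meets the boundary at (5,7).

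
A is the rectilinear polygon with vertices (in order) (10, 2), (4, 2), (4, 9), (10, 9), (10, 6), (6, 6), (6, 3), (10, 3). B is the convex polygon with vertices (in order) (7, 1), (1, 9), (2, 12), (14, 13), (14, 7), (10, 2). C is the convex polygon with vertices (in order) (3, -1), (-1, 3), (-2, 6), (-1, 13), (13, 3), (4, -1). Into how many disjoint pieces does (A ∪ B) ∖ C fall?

1

(A ∪ B) ∖ C is a single connected region.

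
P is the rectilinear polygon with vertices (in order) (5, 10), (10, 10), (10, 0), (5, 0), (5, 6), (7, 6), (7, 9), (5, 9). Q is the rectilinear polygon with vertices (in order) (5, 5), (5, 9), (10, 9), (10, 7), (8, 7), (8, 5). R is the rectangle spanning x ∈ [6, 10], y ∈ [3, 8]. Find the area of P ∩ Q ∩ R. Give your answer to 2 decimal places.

The intersection is the polygon with vertices (8,7), (8,5), (6,5), (6,6), (7,6), (7,8), (10,8), (10,7).
By the shoelace formula its area is 6.00.

6.00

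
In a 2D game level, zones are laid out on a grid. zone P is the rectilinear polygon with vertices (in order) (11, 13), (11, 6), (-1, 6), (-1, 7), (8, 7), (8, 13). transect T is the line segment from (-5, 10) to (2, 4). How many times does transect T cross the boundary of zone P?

The segment meets the boundary at (-0.333,6), (-1,6.571).

2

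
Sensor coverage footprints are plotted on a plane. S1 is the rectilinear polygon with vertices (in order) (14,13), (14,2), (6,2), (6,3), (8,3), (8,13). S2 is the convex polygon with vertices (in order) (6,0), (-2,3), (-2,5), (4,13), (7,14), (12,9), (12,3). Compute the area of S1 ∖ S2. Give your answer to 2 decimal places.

31.00

|S1| = 68, |S1∩S2| = 37.
|S1 ∖ S2| = |S1| − |S1∩S2| = 68 − 37 = 31.00.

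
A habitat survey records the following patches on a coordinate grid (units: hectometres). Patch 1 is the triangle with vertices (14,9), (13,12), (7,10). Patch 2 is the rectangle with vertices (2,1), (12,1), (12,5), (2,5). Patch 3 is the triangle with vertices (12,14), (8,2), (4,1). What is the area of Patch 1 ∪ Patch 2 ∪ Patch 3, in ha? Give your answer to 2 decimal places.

59.76

By inclusion–exclusion:
Individual areas: |Patch 1| = 10, |Patch 2| = 40, |Patch 3| = 22.
|Patch 1∩Patch 2| = 0.
|Patch 1∩Patch 3| = 1.6633.
|Patch 2∩Patch 3| = 10.5769.
|Patch 1∩Patch 2∩Patch 3| = 0.
|Patch 1 ∪ Patch 2 ∪ Patch 3| = 72 − 12.2402 + 0 = 59.76.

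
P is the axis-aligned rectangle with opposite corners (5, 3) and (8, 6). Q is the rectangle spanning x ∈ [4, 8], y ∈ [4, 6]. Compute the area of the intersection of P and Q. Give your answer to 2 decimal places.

|P∩Q|: x∈[5,8], y∈[4,6] → 3·2 = 6.

6.00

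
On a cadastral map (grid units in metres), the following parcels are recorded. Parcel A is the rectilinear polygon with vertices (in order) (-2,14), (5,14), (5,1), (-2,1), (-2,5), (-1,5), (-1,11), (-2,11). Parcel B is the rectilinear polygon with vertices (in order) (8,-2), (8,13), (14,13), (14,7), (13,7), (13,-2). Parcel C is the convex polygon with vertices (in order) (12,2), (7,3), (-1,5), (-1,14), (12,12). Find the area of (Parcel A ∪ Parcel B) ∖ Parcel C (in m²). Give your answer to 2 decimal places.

70.64

|Parcel A ∪ Parcel B| = 166.
|(Parcel A ∪ Parcel B) ∩ Parcel C| = 95.3615.
|(Parcel A ∪ Parcel B) ∖ Parcel C| = 166 − 95.3615 = 70.64.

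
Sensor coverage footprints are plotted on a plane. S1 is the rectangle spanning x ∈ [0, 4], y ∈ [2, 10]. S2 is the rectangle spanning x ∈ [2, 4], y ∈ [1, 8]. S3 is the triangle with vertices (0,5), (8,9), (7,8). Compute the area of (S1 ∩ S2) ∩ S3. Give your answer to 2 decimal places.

The region (S1 ∩ S2) ∩ S3 is the polygon with vertices (2,6), (4,7), (4,6.714), (2,5.857).
By the shoelace formula its area is 0.43.

0.43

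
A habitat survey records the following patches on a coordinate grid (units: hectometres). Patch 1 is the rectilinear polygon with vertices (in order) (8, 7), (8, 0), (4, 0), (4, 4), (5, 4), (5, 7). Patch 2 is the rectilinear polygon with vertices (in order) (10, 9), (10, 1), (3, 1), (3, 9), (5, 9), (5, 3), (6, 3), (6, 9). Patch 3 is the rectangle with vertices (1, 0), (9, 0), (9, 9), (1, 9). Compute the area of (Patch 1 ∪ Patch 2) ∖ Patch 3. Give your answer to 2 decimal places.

|Patch 1 ∪ Patch 2| = 58.
|(Patch 1 ∪ Patch 2) ∩ Patch 3| = 50.
|(Patch 1 ∪ Patch 2) ∖ Patch 3| = 58 − 50 = 8.00.

8.00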